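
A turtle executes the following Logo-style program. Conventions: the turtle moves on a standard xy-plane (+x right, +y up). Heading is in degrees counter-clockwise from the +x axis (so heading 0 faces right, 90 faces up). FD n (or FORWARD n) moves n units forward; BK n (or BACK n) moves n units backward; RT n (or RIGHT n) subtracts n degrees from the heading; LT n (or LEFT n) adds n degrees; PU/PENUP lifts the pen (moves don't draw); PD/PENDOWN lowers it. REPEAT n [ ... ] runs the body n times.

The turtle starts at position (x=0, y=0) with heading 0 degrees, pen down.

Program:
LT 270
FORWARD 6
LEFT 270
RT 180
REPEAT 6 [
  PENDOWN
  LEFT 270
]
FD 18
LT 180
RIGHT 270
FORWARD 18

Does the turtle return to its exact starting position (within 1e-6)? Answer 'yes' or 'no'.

Executing turtle program step by step:
Start: pos=(0,0), heading=0, pen down
LT 270: heading 0 -> 270
FD 6: (0,0) -> (0,-6) [heading=270, draw]
LT 270: heading 270 -> 180
RT 180: heading 180 -> 0
REPEAT 6 [
  -- iteration 1/6 --
  PD: pen down
  LT 270: heading 0 -> 270
  -- iteration 2/6 --
  PD: pen down
  LT 270: heading 270 -> 180
  -- iteration 3/6 --
  PD: pen down
  LT 270: heading 180 -> 90
  -- iteration 4/6 --
  PD: pen down
  LT 270: heading 90 -> 0
  -- iteration 5/6 --
  PD: pen down
  LT 270: heading 0 -> 270
  -- iteration 6/6 --
  PD: pen down
  LT 270: heading 270 -> 180
]
FD 18: (0,-6) -> (-18,-6) [heading=180, draw]
LT 180: heading 180 -> 0
RT 270: heading 0 -> 90
FD 18: (-18,-6) -> (-18,12) [heading=90, draw]
Final: pos=(-18,12), heading=90, 3 segment(s) drawn

Start position: (0, 0)
Final position: (-18, 12)
Distance = 21.633; >= 1e-6 -> NOT closed

Answer: no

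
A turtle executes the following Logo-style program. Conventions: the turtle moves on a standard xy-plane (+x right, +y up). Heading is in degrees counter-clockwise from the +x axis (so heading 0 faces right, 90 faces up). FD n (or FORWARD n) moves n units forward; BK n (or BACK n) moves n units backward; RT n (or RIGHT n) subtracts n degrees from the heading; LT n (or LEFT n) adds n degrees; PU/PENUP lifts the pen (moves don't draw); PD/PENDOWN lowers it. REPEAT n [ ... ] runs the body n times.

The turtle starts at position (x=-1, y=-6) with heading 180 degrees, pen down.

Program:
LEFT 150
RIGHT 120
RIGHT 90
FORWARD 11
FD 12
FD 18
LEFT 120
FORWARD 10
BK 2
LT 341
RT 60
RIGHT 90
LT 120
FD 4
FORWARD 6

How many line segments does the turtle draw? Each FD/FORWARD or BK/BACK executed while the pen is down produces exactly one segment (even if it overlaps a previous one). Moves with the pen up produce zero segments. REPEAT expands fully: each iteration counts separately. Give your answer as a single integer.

Answer: 7

Derivation:
Executing turtle program step by step:
Start: pos=(-1,-6), heading=180, pen down
LT 150: heading 180 -> 330
RT 120: heading 330 -> 210
RT 90: heading 210 -> 120
FD 11: (-1,-6) -> (-6.5,3.526) [heading=120, draw]
FD 12: (-6.5,3.526) -> (-12.5,13.919) [heading=120, draw]
FD 18: (-12.5,13.919) -> (-21.5,29.507) [heading=120, draw]
LT 120: heading 120 -> 240
FD 10: (-21.5,29.507) -> (-26.5,20.847) [heading=240, draw]
BK 2: (-26.5,20.847) -> (-25.5,22.579) [heading=240, draw]
LT 341: heading 240 -> 221
RT 60: heading 221 -> 161
RT 90: heading 161 -> 71
LT 120: heading 71 -> 191
FD 4: (-25.5,22.579) -> (-29.427,21.816) [heading=191, draw]
FD 6: (-29.427,21.816) -> (-35.316,20.671) [heading=191, draw]
Final: pos=(-35.316,20.671), heading=191, 7 segment(s) drawn
Segments drawn: 7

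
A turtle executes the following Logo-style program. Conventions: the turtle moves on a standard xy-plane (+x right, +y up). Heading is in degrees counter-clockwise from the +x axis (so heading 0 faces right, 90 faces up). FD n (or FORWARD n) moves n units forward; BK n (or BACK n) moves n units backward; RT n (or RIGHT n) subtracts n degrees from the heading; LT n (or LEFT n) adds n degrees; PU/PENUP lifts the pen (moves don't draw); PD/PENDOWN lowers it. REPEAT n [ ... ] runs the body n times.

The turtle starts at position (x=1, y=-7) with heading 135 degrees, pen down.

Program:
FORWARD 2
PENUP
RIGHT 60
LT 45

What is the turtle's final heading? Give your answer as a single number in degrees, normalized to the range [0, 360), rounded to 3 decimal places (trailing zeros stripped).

Answer: 120

Derivation:
Executing turtle program step by step:
Start: pos=(1,-7), heading=135, pen down
FD 2: (1,-7) -> (-0.414,-5.586) [heading=135, draw]
PU: pen up
RT 60: heading 135 -> 75
LT 45: heading 75 -> 120
Final: pos=(-0.414,-5.586), heading=120, 1 segment(s) drawn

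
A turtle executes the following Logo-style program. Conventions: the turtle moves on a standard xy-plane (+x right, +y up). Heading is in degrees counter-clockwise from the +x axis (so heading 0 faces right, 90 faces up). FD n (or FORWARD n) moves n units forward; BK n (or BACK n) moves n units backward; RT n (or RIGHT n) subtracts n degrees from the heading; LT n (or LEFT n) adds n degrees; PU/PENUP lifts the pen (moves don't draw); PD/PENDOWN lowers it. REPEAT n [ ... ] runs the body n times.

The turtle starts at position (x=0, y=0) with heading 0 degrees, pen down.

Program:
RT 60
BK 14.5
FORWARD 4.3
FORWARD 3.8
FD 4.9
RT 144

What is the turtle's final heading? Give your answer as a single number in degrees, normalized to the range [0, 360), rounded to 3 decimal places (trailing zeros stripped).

Answer: 156

Derivation:
Executing turtle program step by step:
Start: pos=(0,0), heading=0, pen down
RT 60: heading 0 -> 300
BK 14.5: (0,0) -> (-7.25,12.557) [heading=300, draw]
FD 4.3: (-7.25,12.557) -> (-5.1,8.833) [heading=300, draw]
FD 3.8: (-5.1,8.833) -> (-3.2,5.543) [heading=300, draw]
FD 4.9: (-3.2,5.543) -> (-0.75,1.299) [heading=300, draw]
RT 144: heading 300 -> 156
Final: pos=(-0.75,1.299), heading=156, 4 segment(s) drawn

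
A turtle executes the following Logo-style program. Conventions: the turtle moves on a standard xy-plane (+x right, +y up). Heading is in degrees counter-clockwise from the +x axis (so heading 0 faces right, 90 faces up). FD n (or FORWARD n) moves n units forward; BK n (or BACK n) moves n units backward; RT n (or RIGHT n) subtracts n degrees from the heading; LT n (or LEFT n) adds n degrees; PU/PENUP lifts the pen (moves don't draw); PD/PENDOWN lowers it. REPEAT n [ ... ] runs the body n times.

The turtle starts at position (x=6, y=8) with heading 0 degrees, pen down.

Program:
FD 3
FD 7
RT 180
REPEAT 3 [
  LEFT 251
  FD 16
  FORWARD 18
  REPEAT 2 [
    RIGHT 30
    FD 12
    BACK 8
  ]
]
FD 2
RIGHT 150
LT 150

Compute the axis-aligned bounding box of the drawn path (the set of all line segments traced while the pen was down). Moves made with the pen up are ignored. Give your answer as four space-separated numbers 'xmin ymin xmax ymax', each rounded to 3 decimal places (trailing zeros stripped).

Answer: 6 0.41 41.868 49.861

Derivation:
Executing turtle program step by step:
Start: pos=(6,8), heading=0, pen down
FD 3: (6,8) -> (9,8) [heading=0, draw]
FD 7: (9,8) -> (16,8) [heading=0, draw]
RT 180: heading 0 -> 180
REPEAT 3 [
  -- iteration 1/3 --
  LT 251: heading 180 -> 71
  FD 16: (16,8) -> (21.209,23.128) [heading=71, draw]
  FD 18: (21.209,23.128) -> (27.069,40.148) [heading=71, draw]
  REPEAT 2 [
    -- iteration 1/2 --
    RT 30: heading 71 -> 41
    FD 12: (27.069,40.148) -> (36.126,48.02) [heading=41, draw]
    BK 8: (36.126,48.02) -> (30.088,42.772) [heading=41, draw]
    -- iteration 2/2 --
    RT 30: heading 41 -> 11
    FD 12: (30.088,42.772) -> (41.868,45.062) [heading=11, draw]
    BK 8: (41.868,45.062) -> (34.015,43.535) [heading=11, draw]
  ]
  -- iteration 2/3 --
  LT 251: heading 11 -> 262
  FD 16: (34.015,43.535) -> (31.788,27.691) [heading=262, draw]
  FD 18: (31.788,27.691) -> (29.283,9.866) [heading=262, draw]
  REPEAT 2 [
    -- iteration 1/2 --
    RT 30: heading 262 -> 232
    FD 12: (29.283,9.866) -> (21.895,0.41) [heading=232, draw]
    BK 8: (21.895,0.41) -> (26.82,6.714) [heading=232, draw]
    -- iteration 2/2 --
    RT 30: heading 232 -> 202
    FD 12: (26.82,6.714) -> (15.694,2.219) [heading=202, draw]
    BK 8: (15.694,2.219) -> (23.111,5.216) [heading=202, draw]
  ]
  -- iteration 3/3 --
  LT 251: heading 202 -> 93
  FD 16: (23.111,5.216) -> (22.274,21.194) [heading=93, draw]
  FD 18: (22.274,21.194) -> (21.332,39.169) [heading=93, draw]
  REPEAT 2 [
    -- iteration 1/2 --
    RT 30: heading 93 -> 63
    FD 12: (21.332,39.169) -> (26.78,49.861) [heading=63, draw]
    BK 8: (26.78,49.861) -> (23.148,42.733) [heading=63, draw]
    -- iteration 2/2 --
    RT 30: heading 63 -> 33
    FD 12: (23.148,42.733) -> (33.212,49.269) [heading=33, draw]
    BK 8: (33.212,49.269) -> (26.503,44.912) [heading=33, draw]
  ]
]
FD 2: (26.503,44.912) -> (28.18,46.001) [heading=33, draw]
RT 150: heading 33 -> 243
LT 150: heading 243 -> 33
Final: pos=(28.18,46.001), heading=33, 21 segment(s) drawn

Segment endpoints: x in {6, 9, 15.694, 16, 21.209, 21.332, 21.895, 22.274, 23.111, 23.148, 26.503, 26.78, 26.82, 27.069, 28.18, 29.283, 30.088, 31.788, 33.212, 34.015, 36.126, 41.868}, y in {0.41, 2.219, 5.216, 6.714, 8, 9.866, 21.194, 23.128, 27.691, 39.169, 40.148, 42.733, 42.772, 43.535, 44.912, 45.062, 46.001, 48.02, 49.269, 49.861}
xmin=6, ymin=0.41, xmax=41.868, ymax=49.861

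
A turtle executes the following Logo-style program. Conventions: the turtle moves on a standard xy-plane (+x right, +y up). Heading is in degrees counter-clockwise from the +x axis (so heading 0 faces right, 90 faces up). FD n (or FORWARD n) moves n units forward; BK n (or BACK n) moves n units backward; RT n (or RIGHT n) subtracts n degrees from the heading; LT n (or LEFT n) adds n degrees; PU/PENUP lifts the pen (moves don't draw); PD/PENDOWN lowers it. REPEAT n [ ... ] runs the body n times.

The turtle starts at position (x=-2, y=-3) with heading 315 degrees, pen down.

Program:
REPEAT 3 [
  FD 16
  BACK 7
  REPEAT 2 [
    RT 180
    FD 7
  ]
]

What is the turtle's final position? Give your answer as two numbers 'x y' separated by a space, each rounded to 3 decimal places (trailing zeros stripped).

Executing turtle program step by step:
Start: pos=(-2,-3), heading=315, pen down
REPEAT 3 [
  -- iteration 1/3 --
  FD 16: (-2,-3) -> (9.314,-14.314) [heading=315, draw]
  BK 7: (9.314,-14.314) -> (4.364,-9.364) [heading=315, draw]
  REPEAT 2 [
    -- iteration 1/2 --
    RT 180: heading 315 -> 135
    FD 7: (4.364,-9.364) -> (-0.586,-4.414) [heading=135, draw]
    -- iteration 2/2 --
    RT 180: heading 135 -> 315
    FD 7: (-0.586,-4.414) -> (4.364,-9.364) [heading=315, draw]
  ]
  -- iteration 2/3 --
  FD 16: (4.364,-9.364) -> (15.678,-20.678) [heading=315, draw]
  BK 7: (15.678,-20.678) -> (10.728,-15.728) [heading=315, draw]
  REPEAT 2 [
    -- iteration 1/2 --
    RT 180: heading 315 -> 135
    FD 7: (10.728,-15.728) -> (5.778,-10.778) [heading=135, draw]
    -- iteration 2/2 --
    RT 180: heading 135 -> 315
    FD 7: (5.778,-10.778) -> (10.728,-15.728) [heading=315, draw]
  ]
  -- iteration 3/3 --
  FD 16: (10.728,-15.728) -> (22.042,-27.042) [heading=315, draw]
  BK 7: (22.042,-27.042) -> (17.092,-22.092) [heading=315, draw]
  REPEAT 2 [
    -- iteration 1/2 --
    RT 180: heading 315 -> 135
    FD 7: (17.092,-22.092) -> (12.142,-17.142) [heading=135, draw]
    -- iteration 2/2 --
    RT 180: heading 135 -> 315
    FD 7: (12.142,-17.142) -> (17.092,-22.092) [heading=315, draw]
  ]
]
Final: pos=(17.092,-22.092), heading=315, 12 segment(s) drawn

Answer: 17.092 -22.092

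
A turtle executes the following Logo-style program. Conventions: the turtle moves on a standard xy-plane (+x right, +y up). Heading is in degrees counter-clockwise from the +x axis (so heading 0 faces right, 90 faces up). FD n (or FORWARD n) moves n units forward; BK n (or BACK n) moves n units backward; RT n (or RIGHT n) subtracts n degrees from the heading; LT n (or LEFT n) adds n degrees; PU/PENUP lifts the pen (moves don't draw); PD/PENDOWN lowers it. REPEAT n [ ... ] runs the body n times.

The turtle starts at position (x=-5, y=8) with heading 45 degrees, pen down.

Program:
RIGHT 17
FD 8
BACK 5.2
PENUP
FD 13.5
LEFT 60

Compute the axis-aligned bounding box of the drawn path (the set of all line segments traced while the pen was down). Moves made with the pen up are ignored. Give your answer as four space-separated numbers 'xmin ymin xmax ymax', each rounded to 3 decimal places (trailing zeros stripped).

Executing turtle program step by step:
Start: pos=(-5,8), heading=45, pen down
RT 17: heading 45 -> 28
FD 8: (-5,8) -> (2.064,11.756) [heading=28, draw]
BK 5.2: (2.064,11.756) -> (-2.528,9.315) [heading=28, draw]
PU: pen up
FD 13.5: (-2.528,9.315) -> (9.392,15.652) [heading=28, move]
LT 60: heading 28 -> 88
Final: pos=(9.392,15.652), heading=88, 2 segment(s) drawn

Segment endpoints: x in {-5, -2.528, 2.064}, y in {8, 9.315, 11.756}
xmin=-5, ymin=8, xmax=2.064, ymax=11.756

Answer: -5 8 2.064 11.756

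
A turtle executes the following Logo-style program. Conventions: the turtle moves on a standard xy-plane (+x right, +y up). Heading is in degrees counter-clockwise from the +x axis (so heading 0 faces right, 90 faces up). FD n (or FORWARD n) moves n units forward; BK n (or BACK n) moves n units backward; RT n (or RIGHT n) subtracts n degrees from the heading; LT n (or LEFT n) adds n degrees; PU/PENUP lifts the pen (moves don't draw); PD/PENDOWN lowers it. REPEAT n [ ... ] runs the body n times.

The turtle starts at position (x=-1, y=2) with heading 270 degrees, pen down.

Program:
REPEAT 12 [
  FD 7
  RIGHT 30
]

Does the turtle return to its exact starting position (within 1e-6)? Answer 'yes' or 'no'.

Executing turtle program step by step:
Start: pos=(-1,2), heading=270, pen down
REPEAT 12 [
  -- iteration 1/12 --
  FD 7: (-1,2) -> (-1,-5) [heading=270, draw]
  RT 30: heading 270 -> 240
  -- iteration 2/12 --
  FD 7: (-1,-5) -> (-4.5,-11.062) [heading=240, draw]
  RT 30: heading 240 -> 210
  -- iteration 3/12 --
  FD 7: (-4.5,-11.062) -> (-10.562,-14.562) [heading=210, draw]
  RT 30: heading 210 -> 180
  -- iteration 4/12 --
  FD 7: (-10.562,-14.562) -> (-17.562,-14.562) [heading=180, draw]
  RT 30: heading 180 -> 150
  -- iteration 5/12 --
  FD 7: (-17.562,-14.562) -> (-23.624,-11.062) [heading=150, draw]
  RT 30: heading 150 -> 120
  -- iteration 6/12 --
  FD 7: (-23.624,-11.062) -> (-27.124,-5) [heading=120, draw]
  RT 30: heading 120 -> 90
  -- iteration 7/12 --
  FD 7: (-27.124,-5) -> (-27.124,2) [heading=90, draw]
  RT 30: heading 90 -> 60
  -- iteration 8/12 --
  FD 7: (-27.124,2) -> (-23.624,8.062) [heading=60, draw]
  RT 30: heading 60 -> 30
  -- iteration 9/12 --
  FD 7: (-23.624,8.062) -> (-17.562,11.562) [heading=30, draw]
  RT 30: heading 30 -> 0
  -- iteration 10/12 --
  FD 7: (-17.562,11.562) -> (-10.562,11.562) [heading=0, draw]
  RT 30: heading 0 -> 330
  -- iteration 11/12 --
  FD 7: (-10.562,11.562) -> (-4.5,8.062) [heading=330, draw]
  RT 30: heading 330 -> 300
  -- iteration 12/12 --
  FD 7: (-4.5,8.062) -> (-1,2) [heading=300, draw]
  RT 30: heading 300 -> 270
]
Final: pos=(-1,2), heading=270, 12 segment(s) drawn

Start position: (-1, 2)
Final position: (-1, 2)
Distance = 0; < 1e-6 -> CLOSED

Answer: yes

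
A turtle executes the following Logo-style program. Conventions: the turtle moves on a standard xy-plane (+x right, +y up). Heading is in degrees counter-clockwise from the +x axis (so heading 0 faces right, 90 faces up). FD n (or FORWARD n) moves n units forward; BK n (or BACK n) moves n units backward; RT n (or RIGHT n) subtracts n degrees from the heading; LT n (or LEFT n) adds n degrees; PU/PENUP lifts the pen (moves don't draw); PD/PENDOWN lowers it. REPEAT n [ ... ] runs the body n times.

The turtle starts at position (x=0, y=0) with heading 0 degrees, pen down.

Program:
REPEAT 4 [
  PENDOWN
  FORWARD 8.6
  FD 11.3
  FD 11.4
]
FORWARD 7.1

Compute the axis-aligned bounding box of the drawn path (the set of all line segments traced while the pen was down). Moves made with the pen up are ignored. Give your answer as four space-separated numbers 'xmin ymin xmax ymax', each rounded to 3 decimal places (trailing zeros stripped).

Executing turtle program step by step:
Start: pos=(0,0), heading=0, pen down
REPEAT 4 [
  -- iteration 1/4 --
  PD: pen down
  FD 8.6: (0,0) -> (8.6,0) [heading=0, draw]
  FD 11.3: (8.6,0) -> (19.9,0) [heading=0, draw]
  FD 11.4: (19.9,0) -> (31.3,0) [heading=0, draw]
  -- iteration 2/4 --
  PD: pen down
  FD 8.6: (31.3,0) -> (39.9,0) [heading=0, draw]
  FD 11.3: (39.9,0) -> (51.2,0) [heading=0, draw]
  FD 11.4: (51.2,0) -> (62.6,0) [heading=0, draw]
  -- iteration 3/4 --
  PD: pen down
  FD 8.6: (62.6,0) -> (71.2,0) [heading=0, draw]
  FD 11.3: (71.2,0) -> (82.5,0) [heading=0, draw]
  FD 11.4: (82.5,0) -> (93.9,0) [heading=0, draw]
  -- iteration 4/4 --
  PD: pen down
  FD 8.6: (93.9,0) -> (102.5,0) [heading=0, draw]
  FD 11.3: (102.5,0) -> (113.8,0) [heading=0, draw]
  FD 11.4: (113.8,0) -> (125.2,0) [heading=0, draw]
]
FD 7.1: (125.2,0) -> (132.3,0) [heading=0, draw]
Final: pos=(132.3,0), heading=0, 13 segment(s) drawn

Segment endpoints: x in {0, 8.6, 19.9, 31.3, 39.9, 51.2, 62.6, 71.2, 82.5, 93.9, 102.5, 113.8, 125.2, 132.3}, y in {0}
xmin=0, ymin=0, xmax=132.3, ymax=0

Answer: 0 0 132.3 0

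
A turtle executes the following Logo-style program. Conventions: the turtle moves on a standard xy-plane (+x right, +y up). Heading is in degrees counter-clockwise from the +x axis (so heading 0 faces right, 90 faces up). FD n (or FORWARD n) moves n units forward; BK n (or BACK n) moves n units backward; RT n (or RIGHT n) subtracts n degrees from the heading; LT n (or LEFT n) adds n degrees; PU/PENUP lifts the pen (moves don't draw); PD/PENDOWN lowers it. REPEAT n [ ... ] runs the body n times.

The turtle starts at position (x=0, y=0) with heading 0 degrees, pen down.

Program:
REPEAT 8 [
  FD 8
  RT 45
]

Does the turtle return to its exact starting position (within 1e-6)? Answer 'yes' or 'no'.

Answer: yes

Derivation:
Executing turtle program step by step:
Start: pos=(0,0), heading=0, pen down
REPEAT 8 [
  -- iteration 1/8 --
  FD 8: (0,0) -> (8,0) [heading=0, draw]
  RT 45: heading 0 -> 315
  -- iteration 2/8 --
  FD 8: (8,0) -> (13.657,-5.657) [heading=315, draw]
  RT 45: heading 315 -> 270
  -- iteration 3/8 --
  FD 8: (13.657,-5.657) -> (13.657,-13.657) [heading=270, draw]
  RT 45: heading 270 -> 225
  -- iteration 4/8 --
  FD 8: (13.657,-13.657) -> (8,-19.314) [heading=225, draw]
  RT 45: heading 225 -> 180
  -- iteration 5/8 --
  FD 8: (8,-19.314) -> (0,-19.314) [heading=180, draw]
  RT 45: heading 180 -> 135
  -- iteration 6/8 --
  FD 8: (0,-19.314) -> (-5.657,-13.657) [heading=135, draw]
  RT 45: heading 135 -> 90
  -- iteration 7/8 --
  FD 8: (-5.657,-13.657) -> (-5.657,-5.657) [heading=90, draw]
  RT 45: heading 90 -> 45
  -- iteration 8/8 --
  FD 8: (-5.657,-5.657) -> (0,0) [heading=45, draw]
  RT 45: heading 45 -> 0
]
Final: pos=(0,0), heading=0, 8 segment(s) drawn

Start position: (0, 0)
Final position: (0, 0)
Distance = 0; < 1e-6 -> CLOSED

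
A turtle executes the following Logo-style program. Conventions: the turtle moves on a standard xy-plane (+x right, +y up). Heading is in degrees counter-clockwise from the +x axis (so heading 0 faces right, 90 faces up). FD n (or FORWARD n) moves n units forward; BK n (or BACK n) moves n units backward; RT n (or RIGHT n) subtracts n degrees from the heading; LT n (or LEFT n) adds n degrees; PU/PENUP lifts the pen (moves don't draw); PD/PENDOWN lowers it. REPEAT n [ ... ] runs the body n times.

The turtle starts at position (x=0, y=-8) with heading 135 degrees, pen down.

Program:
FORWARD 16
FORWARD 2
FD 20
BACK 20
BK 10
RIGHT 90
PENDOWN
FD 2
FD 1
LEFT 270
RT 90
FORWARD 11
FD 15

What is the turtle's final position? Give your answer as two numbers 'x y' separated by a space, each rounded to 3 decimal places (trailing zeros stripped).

Executing turtle program step by step:
Start: pos=(0,-8), heading=135, pen down
FD 16: (0,-8) -> (-11.314,3.314) [heading=135, draw]
FD 2: (-11.314,3.314) -> (-12.728,4.728) [heading=135, draw]
FD 20: (-12.728,4.728) -> (-26.87,18.87) [heading=135, draw]
BK 20: (-26.87,18.87) -> (-12.728,4.728) [heading=135, draw]
BK 10: (-12.728,4.728) -> (-5.657,-2.343) [heading=135, draw]
RT 90: heading 135 -> 45
PD: pen down
FD 2: (-5.657,-2.343) -> (-4.243,-0.929) [heading=45, draw]
FD 1: (-4.243,-0.929) -> (-3.536,-0.222) [heading=45, draw]
LT 270: heading 45 -> 315
RT 90: heading 315 -> 225
FD 11: (-3.536,-0.222) -> (-11.314,-8) [heading=225, draw]
FD 15: (-11.314,-8) -> (-21.92,-18.607) [heading=225, draw]
Final: pos=(-21.92,-18.607), heading=225, 9 segment(s) drawn

Answer: -21.92 -18.607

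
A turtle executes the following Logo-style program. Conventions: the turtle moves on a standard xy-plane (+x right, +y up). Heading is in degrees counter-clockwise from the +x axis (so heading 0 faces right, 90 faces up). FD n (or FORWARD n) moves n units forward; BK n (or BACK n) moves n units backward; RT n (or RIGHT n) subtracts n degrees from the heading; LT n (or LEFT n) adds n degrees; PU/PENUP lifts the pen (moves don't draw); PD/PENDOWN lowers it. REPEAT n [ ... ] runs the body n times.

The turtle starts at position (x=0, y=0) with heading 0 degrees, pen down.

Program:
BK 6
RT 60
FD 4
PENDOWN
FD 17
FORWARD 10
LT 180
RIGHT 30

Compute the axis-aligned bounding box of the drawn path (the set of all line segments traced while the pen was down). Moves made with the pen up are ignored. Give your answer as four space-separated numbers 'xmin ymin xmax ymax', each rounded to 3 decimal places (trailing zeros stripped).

Executing turtle program step by step:
Start: pos=(0,0), heading=0, pen down
BK 6: (0,0) -> (-6,0) [heading=0, draw]
RT 60: heading 0 -> 300
FD 4: (-6,0) -> (-4,-3.464) [heading=300, draw]
PD: pen down
FD 17: (-4,-3.464) -> (4.5,-18.187) [heading=300, draw]
FD 10: (4.5,-18.187) -> (9.5,-26.847) [heading=300, draw]
LT 180: heading 300 -> 120
RT 30: heading 120 -> 90
Final: pos=(9.5,-26.847), heading=90, 4 segment(s) drawn

Segment endpoints: x in {-6, -4, 0, 4.5, 9.5}, y in {-26.847, -18.187, -3.464, 0}
xmin=-6, ymin=-26.847, xmax=9.5, ymax=0

Answer: -6 -26.847 9.5 0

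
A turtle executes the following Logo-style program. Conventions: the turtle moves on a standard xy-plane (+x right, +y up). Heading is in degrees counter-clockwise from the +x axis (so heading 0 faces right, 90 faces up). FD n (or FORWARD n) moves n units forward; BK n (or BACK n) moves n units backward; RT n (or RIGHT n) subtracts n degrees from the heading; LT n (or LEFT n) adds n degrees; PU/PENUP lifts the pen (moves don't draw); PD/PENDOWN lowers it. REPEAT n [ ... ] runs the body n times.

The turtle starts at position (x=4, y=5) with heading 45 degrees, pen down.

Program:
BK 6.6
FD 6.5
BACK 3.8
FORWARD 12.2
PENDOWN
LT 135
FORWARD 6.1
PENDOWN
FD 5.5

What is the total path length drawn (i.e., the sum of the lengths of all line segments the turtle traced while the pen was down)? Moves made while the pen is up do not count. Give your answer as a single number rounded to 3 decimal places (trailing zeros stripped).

Answer: 40.7

Derivation:
Executing turtle program step by step:
Start: pos=(4,5), heading=45, pen down
BK 6.6: (4,5) -> (-0.667,0.333) [heading=45, draw]
FD 6.5: (-0.667,0.333) -> (3.929,4.929) [heading=45, draw]
BK 3.8: (3.929,4.929) -> (1.242,2.242) [heading=45, draw]
FD 12.2: (1.242,2.242) -> (9.869,10.869) [heading=45, draw]
PD: pen down
LT 135: heading 45 -> 180
FD 6.1: (9.869,10.869) -> (3.769,10.869) [heading=180, draw]
PD: pen down
FD 5.5: (3.769,10.869) -> (-1.731,10.869) [heading=180, draw]
Final: pos=(-1.731,10.869), heading=180, 6 segment(s) drawn

Segment lengths:
  seg 1: (4,5) -> (-0.667,0.333), length = 6.6
  seg 2: (-0.667,0.333) -> (3.929,4.929), length = 6.5
  seg 3: (3.929,4.929) -> (1.242,2.242), length = 3.8
  seg 4: (1.242,2.242) -> (9.869,10.869), length = 12.2
  seg 5: (9.869,10.869) -> (3.769,10.869), length = 6.1
  seg 6: (3.769,10.869) -> (-1.731,10.869), length = 5.5
Total = 40.7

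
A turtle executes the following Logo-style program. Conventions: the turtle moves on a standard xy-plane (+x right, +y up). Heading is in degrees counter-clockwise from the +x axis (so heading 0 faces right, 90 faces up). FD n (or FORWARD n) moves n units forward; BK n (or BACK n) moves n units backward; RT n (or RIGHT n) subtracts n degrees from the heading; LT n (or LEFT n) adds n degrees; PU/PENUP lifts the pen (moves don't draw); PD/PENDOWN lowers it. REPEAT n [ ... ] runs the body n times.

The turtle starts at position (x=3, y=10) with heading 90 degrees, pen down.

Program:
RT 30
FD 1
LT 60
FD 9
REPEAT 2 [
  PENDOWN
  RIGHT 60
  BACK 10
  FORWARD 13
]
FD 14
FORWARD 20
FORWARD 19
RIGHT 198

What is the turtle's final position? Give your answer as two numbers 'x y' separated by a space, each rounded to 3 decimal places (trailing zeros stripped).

Executing turtle program step by step:
Start: pos=(3,10), heading=90, pen down
RT 30: heading 90 -> 60
FD 1: (3,10) -> (3.5,10.866) [heading=60, draw]
LT 60: heading 60 -> 120
FD 9: (3.5,10.866) -> (-1,18.66) [heading=120, draw]
REPEAT 2 [
  -- iteration 1/2 --
  PD: pen down
  RT 60: heading 120 -> 60
  BK 10: (-1,18.66) -> (-6,10) [heading=60, draw]
  FD 13: (-6,10) -> (0.5,21.258) [heading=60, draw]
  -- iteration 2/2 --
  PD: pen down
  RT 60: heading 60 -> 0
  BK 10: (0.5,21.258) -> (-9.5,21.258) [heading=0, draw]
  FD 13: (-9.5,21.258) -> (3.5,21.258) [heading=0, draw]
]
FD 14: (3.5,21.258) -> (17.5,21.258) [heading=0, draw]
FD 20: (17.5,21.258) -> (37.5,21.258) [heading=0, draw]
FD 19: (37.5,21.258) -> (56.5,21.258) [heading=0, draw]
RT 198: heading 0 -> 162
Final: pos=(56.5,21.258), heading=162, 9 segment(s) drawn

Answer: 56.5 21.258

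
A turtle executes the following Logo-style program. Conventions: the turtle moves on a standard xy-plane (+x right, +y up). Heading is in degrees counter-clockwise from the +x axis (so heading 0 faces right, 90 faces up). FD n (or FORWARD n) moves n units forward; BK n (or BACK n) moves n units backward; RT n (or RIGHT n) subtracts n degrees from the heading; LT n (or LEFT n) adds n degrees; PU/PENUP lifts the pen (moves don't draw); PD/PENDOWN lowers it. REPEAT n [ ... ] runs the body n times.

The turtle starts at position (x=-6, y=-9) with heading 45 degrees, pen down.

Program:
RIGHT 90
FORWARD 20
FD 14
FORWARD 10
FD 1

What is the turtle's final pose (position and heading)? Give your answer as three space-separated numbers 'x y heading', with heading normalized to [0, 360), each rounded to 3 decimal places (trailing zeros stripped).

Answer: 25.82 -40.82 315

Derivation:
Executing turtle program step by step:
Start: pos=(-6,-9), heading=45, pen down
RT 90: heading 45 -> 315
FD 20: (-6,-9) -> (8.142,-23.142) [heading=315, draw]
FD 14: (8.142,-23.142) -> (18.042,-33.042) [heading=315, draw]
FD 10: (18.042,-33.042) -> (25.113,-40.113) [heading=315, draw]
FD 1: (25.113,-40.113) -> (25.82,-40.82) [heading=315, draw]
Final: pos=(25.82,-40.82), heading=315, 4 segment(s) drawn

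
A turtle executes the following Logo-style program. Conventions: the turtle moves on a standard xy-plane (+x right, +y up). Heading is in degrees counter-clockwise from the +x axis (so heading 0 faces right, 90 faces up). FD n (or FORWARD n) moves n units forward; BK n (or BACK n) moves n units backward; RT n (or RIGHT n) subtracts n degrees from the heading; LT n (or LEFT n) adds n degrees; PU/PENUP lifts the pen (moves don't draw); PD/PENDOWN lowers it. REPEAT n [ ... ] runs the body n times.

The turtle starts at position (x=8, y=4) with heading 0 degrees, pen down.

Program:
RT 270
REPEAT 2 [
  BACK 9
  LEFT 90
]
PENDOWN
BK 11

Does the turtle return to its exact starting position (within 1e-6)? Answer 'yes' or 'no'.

Answer: no

Derivation:
Executing turtle program step by step:
Start: pos=(8,4), heading=0, pen down
RT 270: heading 0 -> 90
REPEAT 2 [
  -- iteration 1/2 --
  BK 9: (8,4) -> (8,-5) [heading=90, draw]
  LT 90: heading 90 -> 180
  -- iteration 2/2 --
  BK 9: (8,-5) -> (17,-5) [heading=180, draw]
  LT 90: heading 180 -> 270
]
PD: pen down
BK 11: (17,-5) -> (17,6) [heading=270, draw]
Final: pos=(17,6), heading=270, 3 segment(s) drawn

Start position: (8, 4)
Final position: (17, 6)
Distance = 9.22; >= 1e-6 -> NOT closed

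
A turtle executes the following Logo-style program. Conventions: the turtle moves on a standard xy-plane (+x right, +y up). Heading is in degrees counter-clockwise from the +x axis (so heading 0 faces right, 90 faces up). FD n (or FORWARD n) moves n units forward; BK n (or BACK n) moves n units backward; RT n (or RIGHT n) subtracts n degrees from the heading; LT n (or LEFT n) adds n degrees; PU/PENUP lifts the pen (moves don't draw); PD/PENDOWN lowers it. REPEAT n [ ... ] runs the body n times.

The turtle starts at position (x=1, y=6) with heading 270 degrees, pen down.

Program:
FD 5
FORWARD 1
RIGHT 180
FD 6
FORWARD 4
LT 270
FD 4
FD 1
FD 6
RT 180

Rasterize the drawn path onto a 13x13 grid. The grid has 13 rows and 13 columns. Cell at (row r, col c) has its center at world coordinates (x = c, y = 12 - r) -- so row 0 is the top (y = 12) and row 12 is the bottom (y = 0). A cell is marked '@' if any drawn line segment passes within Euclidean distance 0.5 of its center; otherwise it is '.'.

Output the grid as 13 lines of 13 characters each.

Segment 0: (1,6) -> (1,1)
Segment 1: (1,1) -> (1,0)
Segment 2: (1,0) -> (1,6)
Segment 3: (1,6) -> (1,10)
Segment 4: (1,10) -> (5,10)
Segment 5: (5,10) -> (6,10)
Segment 6: (6,10) -> (12,10)

Answer: .............
.............
.@@@@@@@@@@@@
.@...........
.@...........
.@...........
.@...........
.@...........
.@...........
.@...........
.@...........
.@...........
.@...........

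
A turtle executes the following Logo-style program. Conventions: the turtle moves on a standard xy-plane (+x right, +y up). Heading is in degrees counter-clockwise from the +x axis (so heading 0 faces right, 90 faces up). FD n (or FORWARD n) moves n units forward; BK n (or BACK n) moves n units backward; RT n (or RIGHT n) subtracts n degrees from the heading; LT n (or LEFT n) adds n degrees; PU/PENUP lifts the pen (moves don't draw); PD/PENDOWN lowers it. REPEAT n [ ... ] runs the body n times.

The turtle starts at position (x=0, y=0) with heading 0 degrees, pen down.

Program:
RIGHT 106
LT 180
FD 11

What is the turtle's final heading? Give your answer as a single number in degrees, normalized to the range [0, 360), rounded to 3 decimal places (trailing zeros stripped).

Executing turtle program step by step:
Start: pos=(0,0), heading=0, pen down
RT 106: heading 0 -> 254
LT 180: heading 254 -> 74
FD 11: (0,0) -> (3.032,10.574) [heading=74, draw]
Final: pos=(3.032,10.574), heading=74, 1 segment(s) drawn

Answer: 74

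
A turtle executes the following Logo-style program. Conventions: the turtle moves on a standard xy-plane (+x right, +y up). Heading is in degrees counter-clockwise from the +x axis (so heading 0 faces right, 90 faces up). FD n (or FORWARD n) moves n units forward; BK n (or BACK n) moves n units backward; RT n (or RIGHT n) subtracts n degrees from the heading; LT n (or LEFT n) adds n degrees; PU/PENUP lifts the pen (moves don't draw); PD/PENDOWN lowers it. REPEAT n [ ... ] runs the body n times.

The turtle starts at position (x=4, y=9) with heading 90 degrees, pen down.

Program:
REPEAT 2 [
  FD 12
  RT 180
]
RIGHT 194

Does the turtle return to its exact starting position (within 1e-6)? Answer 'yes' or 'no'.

Executing turtle program step by step:
Start: pos=(4,9), heading=90, pen down
REPEAT 2 [
  -- iteration 1/2 --
  FD 12: (4,9) -> (4,21) [heading=90, draw]
  RT 180: heading 90 -> 270
  -- iteration 2/2 --
  FD 12: (4,21) -> (4,9) [heading=270, draw]
  RT 180: heading 270 -> 90
]
RT 194: heading 90 -> 256
Final: pos=(4,9), heading=256, 2 segment(s) drawn

Start position: (4, 9)
Final position: (4, 9)
Distance = 0; < 1e-6 -> CLOSED

Answer: yes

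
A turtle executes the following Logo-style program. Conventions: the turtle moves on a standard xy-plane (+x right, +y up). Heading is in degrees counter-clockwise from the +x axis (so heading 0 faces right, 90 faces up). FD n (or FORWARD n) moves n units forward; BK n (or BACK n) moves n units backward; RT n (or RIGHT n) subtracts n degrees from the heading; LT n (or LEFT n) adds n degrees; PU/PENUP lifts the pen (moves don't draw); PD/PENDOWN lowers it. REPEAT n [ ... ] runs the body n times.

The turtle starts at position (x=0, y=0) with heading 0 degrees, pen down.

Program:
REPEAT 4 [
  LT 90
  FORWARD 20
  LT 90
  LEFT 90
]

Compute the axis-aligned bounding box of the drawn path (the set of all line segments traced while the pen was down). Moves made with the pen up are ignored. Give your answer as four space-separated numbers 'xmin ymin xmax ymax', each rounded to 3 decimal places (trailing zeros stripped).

Executing turtle program step by step:
Start: pos=(0,0), heading=0, pen down
REPEAT 4 [
  -- iteration 1/4 --
  LT 90: heading 0 -> 90
  FD 20: (0,0) -> (0,20) [heading=90, draw]
  LT 90: heading 90 -> 180
  LT 90: heading 180 -> 270
  -- iteration 2/4 --
  LT 90: heading 270 -> 0
  FD 20: (0,20) -> (20,20) [heading=0, draw]
  LT 90: heading 0 -> 90
  LT 90: heading 90 -> 180
  -- iteration 3/4 --
  LT 90: heading 180 -> 270
  FD 20: (20,20) -> (20,0) [heading=270, draw]
  LT 90: heading 270 -> 0
  LT 90: heading 0 -> 90
  -- iteration 4/4 --
  LT 90: heading 90 -> 180
  FD 20: (20,0) -> (0,0) [heading=180, draw]
  LT 90: heading 180 -> 270
  LT 90: heading 270 -> 0
]
Final: pos=(0,0), heading=0, 4 segment(s) drawn

Segment endpoints: x in {0, 0, 0, 20, 20}, y in {0, 0, 0, 20, 20}
xmin=0, ymin=0, xmax=20, ymax=20

Answer: 0 0 20 20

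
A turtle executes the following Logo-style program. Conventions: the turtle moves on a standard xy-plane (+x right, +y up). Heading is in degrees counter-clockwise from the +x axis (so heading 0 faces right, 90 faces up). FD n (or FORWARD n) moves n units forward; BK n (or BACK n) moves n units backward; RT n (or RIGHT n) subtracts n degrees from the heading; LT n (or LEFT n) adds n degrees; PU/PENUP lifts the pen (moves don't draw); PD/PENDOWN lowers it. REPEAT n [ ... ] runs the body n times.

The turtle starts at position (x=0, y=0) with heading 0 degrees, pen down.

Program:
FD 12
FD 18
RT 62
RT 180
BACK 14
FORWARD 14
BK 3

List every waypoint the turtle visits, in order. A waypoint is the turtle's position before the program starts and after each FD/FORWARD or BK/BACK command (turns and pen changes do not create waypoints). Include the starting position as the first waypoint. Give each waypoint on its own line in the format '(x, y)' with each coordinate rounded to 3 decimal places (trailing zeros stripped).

Executing turtle program step by step:
Start: pos=(0,0), heading=0, pen down
FD 12: (0,0) -> (12,0) [heading=0, draw]
FD 18: (12,0) -> (30,0) [heading=0, draw]
RT 62: heading 0 -> 298
RT 180: heading 298 -> 118
BK 14: (30,0) -> (36.573,-12.361) [heading=118, draw]
FD 14: (36.573,-12.361) -> (30,0) [heading=118, draw]
BK 3: (30,0) -> (31.408,-2.649) [heading=118, draw]
Final: pos=(31.408,-2.649), heading=118, 5 segment(s) drawn
Waypoints (6 total):
(0, 0)
(12, 0)
(30, 0)
(36.573, -12.361)
(30, 0)
(31.408, -2.649)

Answer: (0, 0)
(12, 0)
(30, 0)
(36.573, -12.361)
(30, 0)
(31.408, -2.649)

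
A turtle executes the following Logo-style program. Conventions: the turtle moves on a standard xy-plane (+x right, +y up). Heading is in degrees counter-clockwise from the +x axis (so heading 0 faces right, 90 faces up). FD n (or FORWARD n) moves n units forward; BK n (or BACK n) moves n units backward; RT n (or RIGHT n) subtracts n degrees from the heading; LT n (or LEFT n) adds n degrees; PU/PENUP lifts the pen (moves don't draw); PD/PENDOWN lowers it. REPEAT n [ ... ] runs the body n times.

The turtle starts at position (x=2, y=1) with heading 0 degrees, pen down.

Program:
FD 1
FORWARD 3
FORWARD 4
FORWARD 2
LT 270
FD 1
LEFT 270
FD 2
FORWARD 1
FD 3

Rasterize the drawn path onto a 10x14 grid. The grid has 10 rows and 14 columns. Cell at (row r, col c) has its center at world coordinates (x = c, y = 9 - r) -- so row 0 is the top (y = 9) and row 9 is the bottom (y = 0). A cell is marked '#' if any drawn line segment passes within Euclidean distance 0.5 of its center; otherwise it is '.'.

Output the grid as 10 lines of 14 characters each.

Answer: ..............
..............
..............
..............
..............
..............
..............
..............
..###########.
......#######.

Derivation:
Segment 0: (2,1) -> (3,1)
Segment 1: (3,1) -> (6,1)
Segment 2: (6,1) -> (10,1)
Segment 3: (10,1) -> (12,1)
Segment 4: (12,1) -> (12,0)
Segment 5: (12,0) -> (10,0)
Segment 6: (10,0) -> (9,0)
Segment 7: (9,0) -> (6,0)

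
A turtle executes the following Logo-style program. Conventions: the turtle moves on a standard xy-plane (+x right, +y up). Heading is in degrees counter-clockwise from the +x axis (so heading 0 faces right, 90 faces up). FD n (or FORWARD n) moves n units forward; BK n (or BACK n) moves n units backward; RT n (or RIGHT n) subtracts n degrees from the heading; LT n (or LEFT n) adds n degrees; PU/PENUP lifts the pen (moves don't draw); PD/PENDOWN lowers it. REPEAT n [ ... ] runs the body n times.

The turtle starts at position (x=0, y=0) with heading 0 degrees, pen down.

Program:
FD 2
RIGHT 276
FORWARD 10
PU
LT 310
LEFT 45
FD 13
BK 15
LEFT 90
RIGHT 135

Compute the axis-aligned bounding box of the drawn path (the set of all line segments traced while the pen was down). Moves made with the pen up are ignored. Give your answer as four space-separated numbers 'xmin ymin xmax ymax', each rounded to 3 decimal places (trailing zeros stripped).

Answer: 0 0 3.045 9.945

Derivation:
Executing turtle program step by step:
Start: pos=(0,0), heading=0, pen down
FD 2: (0,0) -> (2,0) [heading=0, draw]
RT 276: heading 0 -> 84
FD 10: (2,0) -> (3.045,9.945) [heading=84, draw]
PU: pen up
LT 310: heading 84 -> 34
LT 45: heading 34 -> 79
FD 13: (3.045,9.945) -> (5.526,22.706) [heading=79, move]
BK 15: (5.526,22.706) -> (2.664,7.982) [heading=79, move]
LT 90: heading 79 -> 169
RT 135: heading 169 -> 34
Final: pos=(2.664,7.982), heading=34, 2 segment(s) drawn

Segment endpoints: x in {0, 2, 3.045}, y in {0, 9.945}
xmin=0, ymin=0, xmax=3.045, ymax=9.945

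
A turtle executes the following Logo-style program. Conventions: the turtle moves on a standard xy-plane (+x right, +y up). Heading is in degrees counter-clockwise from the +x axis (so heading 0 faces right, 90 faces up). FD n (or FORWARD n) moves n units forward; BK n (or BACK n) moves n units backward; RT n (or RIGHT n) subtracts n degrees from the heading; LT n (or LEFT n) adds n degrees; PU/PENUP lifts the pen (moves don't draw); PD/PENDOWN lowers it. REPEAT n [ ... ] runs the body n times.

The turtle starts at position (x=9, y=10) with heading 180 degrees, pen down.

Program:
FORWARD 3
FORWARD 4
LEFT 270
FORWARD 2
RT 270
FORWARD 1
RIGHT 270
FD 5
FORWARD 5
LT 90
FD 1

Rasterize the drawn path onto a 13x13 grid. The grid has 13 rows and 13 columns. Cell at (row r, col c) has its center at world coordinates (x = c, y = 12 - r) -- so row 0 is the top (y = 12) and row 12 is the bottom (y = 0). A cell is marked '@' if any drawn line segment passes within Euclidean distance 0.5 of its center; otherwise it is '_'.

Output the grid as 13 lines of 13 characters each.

Segment 0: (9,10) -> (6,10)
Segment 1: (6,10) -> (2,10)
Segment 2: (2,10) -> (2,12)
Segment 3: (2,12) -> (1,12)
Segment 4: (1,12) -> (1,7)
Segment 5: (1,7) -> (1,2)
Segment 6: (1,2) -> (2,2)

Answer: _@@__________
_@@__________
_@@@@@@@@@___
_@___________
_@___________
_@___________
_@___________
_@___________
_@___________
_@___________
_@@__________
_____________
_____________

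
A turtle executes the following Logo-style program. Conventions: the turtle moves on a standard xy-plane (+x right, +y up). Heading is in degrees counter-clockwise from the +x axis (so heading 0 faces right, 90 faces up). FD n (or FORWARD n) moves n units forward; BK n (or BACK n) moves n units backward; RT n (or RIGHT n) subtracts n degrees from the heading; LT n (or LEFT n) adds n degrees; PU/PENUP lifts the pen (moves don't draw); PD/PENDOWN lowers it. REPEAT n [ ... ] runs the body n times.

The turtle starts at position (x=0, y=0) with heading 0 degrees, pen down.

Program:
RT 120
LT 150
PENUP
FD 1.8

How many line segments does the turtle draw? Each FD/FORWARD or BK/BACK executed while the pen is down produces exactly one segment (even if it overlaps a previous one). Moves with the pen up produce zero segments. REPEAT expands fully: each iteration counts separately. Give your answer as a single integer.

Answer: 0

Derivation:
Executing turtle program step by step:
Start: pos=(0,0), heading=0, pen down
RT 120: heading 0 -> 240
LT 150: heading 240 -> 30
PU: pen up
FD 1.8: (0,0) -> (1.559,0.9) [heading=30, move]
Final: pos=(1.559,0.9), heading=30, 0 segment(s) drawn
Segments drawn: 0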